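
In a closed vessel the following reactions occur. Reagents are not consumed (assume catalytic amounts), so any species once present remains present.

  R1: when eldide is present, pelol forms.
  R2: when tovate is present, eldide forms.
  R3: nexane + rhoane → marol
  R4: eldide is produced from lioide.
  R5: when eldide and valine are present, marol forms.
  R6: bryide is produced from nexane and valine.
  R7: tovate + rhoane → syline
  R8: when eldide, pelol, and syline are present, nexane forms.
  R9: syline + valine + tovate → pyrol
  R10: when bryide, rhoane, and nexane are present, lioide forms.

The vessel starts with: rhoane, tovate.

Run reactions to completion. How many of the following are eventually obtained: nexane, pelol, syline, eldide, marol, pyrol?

tovate and rhoane present → syline forms (R7).
tovate present → eldide forms (R2).
eldide present → pelol forms (R1).
eldide, pelol, and syline present → nexane forms (R8).
nexane and rhoane present → marol forms (R3).
nexane: reached.
pelol: reached.
syline: reached.
eldide: reached.
marol: reached.
pyrol would need syline, valine, and tovate (R9), but valine never forms.
Reached: nexane, pelol, syline, eldide, and marol — 5 of the 6.

5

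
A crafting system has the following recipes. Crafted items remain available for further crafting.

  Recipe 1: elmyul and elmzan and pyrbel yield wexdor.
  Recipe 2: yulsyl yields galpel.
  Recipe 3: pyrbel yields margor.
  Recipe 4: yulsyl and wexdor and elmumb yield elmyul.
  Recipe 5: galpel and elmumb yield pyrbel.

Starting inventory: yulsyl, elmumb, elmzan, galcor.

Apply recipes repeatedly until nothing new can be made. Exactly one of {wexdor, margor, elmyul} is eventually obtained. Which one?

Using Recipe 2, yulsyl makes galpel.
galpel and elmumb → pyrbel (Recipe 5).
Using Recipe 3, pyrbel makes margor.
wexdor would need elmyul, elmzan, and pyrbel (Recipe 1), but elmyul is never obtained. elmyul would need yulsyl, wexdor, and elmumb (Recipe 4), but wexdor is never obtained.

margor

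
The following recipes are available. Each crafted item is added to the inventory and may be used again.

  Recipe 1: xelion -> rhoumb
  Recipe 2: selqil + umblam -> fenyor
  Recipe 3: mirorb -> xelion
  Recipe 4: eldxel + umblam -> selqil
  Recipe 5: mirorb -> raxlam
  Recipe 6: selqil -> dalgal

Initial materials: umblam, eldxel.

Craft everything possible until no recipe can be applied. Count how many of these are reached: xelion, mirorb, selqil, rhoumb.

eldxel + umblam -> selqil (Recipe 4).
xelion would need mirorb (Recipe 3), but mirorb is never obtained.
No rule produces mirorb, and it is not given.
selqil: reached.
rhoumb would need xelion (Recipe 1), but xelion is never obtained.
Reached: selqil — 1 of the 4.

1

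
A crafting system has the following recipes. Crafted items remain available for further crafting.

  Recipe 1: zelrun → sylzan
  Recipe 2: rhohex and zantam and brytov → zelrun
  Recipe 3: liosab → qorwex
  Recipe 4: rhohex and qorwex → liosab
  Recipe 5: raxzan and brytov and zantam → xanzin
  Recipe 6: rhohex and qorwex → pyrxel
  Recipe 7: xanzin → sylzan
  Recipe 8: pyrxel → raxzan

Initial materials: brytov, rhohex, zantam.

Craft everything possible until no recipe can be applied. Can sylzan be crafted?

rhohex and zantam and brytov → zelrun (Recipe 2).
zelrun → sylzan (Recipe 1).

Yes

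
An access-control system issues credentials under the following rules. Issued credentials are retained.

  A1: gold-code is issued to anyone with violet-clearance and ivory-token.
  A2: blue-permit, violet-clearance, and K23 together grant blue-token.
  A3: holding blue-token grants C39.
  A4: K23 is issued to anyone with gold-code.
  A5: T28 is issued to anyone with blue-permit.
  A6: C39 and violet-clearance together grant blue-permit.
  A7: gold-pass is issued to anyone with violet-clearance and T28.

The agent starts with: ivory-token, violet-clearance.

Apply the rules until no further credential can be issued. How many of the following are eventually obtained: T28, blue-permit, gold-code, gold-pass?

1

Holding violet-clearance and ivory-token grants gold-code (A1).
T28 would need blue-permit (A5), but blue-permit is never granted.
blue-permit would need C39 and violet-clearance (A6), but C39 is never granted.
gold-code: reached.
gold-pass would need violet-clearance and T28 (A7), but T28 is never granted.
Reached: gold-code — 1 of the 4.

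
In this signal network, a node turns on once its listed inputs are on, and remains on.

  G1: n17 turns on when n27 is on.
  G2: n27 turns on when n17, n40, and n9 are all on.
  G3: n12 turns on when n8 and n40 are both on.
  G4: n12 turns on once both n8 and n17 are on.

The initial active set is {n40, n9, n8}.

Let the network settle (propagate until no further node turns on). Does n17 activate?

No

n17 would need n27 (G1), but n27 never turns on.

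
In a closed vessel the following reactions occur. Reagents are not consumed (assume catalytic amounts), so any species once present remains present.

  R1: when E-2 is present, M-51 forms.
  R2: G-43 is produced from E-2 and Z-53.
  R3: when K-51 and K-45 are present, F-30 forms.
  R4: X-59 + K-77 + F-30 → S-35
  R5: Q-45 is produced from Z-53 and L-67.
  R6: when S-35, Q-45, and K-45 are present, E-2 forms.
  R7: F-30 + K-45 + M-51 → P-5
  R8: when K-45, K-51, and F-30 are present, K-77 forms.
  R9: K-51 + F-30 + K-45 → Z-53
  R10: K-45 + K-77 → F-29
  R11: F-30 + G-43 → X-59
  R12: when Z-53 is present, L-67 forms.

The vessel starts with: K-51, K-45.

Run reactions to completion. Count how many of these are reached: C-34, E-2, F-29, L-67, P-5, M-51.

K-51 and K-45 present → F-30 forms (R3).
K-51, F-30, and K-45 present → Z-53 forms (R9).
K-45, K-51, and F-30 present → K-77 forms (R8).
Z-53 present → L-67 forms (R12).
K-45 and K-77 present → F-29 forms (R10).
No rule produces C-34, and it is not given.
E-2 would need S-35, Q-45, and K-45 (R6), but S-35 never forms.
F-29: reached.
L-67: reached.
P-5 would need F-30, K-45, and M-51 (R7), but M-51 never forms.
M-51 would need E-2 (R1), but E-2 never forms.
Reached: F-29 and L-67 — 2 of the 6.

2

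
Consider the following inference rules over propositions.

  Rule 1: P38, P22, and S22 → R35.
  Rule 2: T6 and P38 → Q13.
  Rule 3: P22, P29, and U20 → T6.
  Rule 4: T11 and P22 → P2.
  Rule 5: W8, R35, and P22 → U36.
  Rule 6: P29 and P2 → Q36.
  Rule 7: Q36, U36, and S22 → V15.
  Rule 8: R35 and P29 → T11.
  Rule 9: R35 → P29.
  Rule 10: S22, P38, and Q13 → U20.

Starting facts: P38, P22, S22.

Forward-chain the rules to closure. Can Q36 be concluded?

Yes

From P38, P22, and S22, Rule 1 gives R35.
R35 holds, so P29 follows (Rule 9).
R35 and P29 hold, so T11 follows (Rule 8).
From T11 and P22, Rule 4 gives P2.
From P29 and P2, Rule 6 gives Q36.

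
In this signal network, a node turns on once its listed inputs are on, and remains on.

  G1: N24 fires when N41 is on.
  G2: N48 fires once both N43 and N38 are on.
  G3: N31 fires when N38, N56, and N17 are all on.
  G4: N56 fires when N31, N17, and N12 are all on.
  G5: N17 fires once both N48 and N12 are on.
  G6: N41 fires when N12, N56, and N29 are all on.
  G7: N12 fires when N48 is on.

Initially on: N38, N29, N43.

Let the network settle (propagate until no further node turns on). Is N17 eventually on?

Yes

G2: N43 and N38 on → N48 on.
N48 is on, so N12 fires (G7).
N48 and N12 are on, so N17 fires (G5).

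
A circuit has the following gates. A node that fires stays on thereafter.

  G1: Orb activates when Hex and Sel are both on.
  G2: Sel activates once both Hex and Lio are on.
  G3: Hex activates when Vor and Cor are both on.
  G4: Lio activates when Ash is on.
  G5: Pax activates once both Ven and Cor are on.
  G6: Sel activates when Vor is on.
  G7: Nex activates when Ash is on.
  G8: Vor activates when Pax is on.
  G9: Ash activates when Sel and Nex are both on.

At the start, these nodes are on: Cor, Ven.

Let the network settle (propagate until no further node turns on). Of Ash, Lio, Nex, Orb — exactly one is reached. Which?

Orb

Ven and Cor are on, so Pax activates (G5).
G8: Pax on → Vor on.
Vor and Cor are on, so Hex activates (G3).
G6: Vor on → Sel on.
Hex and Sel are on, so Orb activates (G1).
Lio would need Ash (G4), but Ash never turns on. Nex would need Ash (G7), but Ash never turns on. Ash would need Sel and Nex (G9), but Nex never turns on.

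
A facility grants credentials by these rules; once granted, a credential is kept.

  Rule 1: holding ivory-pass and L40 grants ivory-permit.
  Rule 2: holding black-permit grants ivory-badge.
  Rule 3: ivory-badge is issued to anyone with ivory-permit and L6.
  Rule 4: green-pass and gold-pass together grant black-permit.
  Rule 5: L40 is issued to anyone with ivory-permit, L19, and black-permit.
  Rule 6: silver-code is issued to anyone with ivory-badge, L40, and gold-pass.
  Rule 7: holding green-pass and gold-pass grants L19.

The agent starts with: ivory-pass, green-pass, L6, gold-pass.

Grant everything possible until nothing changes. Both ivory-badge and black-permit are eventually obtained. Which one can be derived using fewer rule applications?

black-permit: Holding green-pass and gold-pass grants black-permit (Rule 4). [1 rule application]
ivory-badge: Holding green-pass and gold-pass grants black-permit (Rule 4). Holding black-permit grants ivory-badge (Rule 2). [2 rule applications]
black-permit needs fewer.

black-permit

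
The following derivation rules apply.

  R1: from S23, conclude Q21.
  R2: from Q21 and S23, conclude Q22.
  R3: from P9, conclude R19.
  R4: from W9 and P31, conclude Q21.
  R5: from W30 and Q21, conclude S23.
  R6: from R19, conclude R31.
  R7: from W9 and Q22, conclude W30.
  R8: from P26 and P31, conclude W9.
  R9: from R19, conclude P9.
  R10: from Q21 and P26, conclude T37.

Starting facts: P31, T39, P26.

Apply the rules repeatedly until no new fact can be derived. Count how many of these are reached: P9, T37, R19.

From P26 and P31, R8 gives W9.
From W9 and P31, R4 gives Q21.
Q21 and P26 hold, so T37 follows (R10).
P9 would need R19 (R9), but R19 is never established.
T37: reached.
R19 would need P9 (R3), but P9 is never established.
Reached: T37 — 1 of the 3.

1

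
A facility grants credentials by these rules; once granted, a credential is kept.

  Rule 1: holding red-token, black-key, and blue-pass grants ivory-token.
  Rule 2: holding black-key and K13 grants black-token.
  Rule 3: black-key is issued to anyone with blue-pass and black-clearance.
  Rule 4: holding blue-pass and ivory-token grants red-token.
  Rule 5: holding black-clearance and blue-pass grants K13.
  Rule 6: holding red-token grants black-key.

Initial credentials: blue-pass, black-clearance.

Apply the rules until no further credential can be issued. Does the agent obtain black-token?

Yes

Holding blue-pass and black-clearance grants black-key (Rule 3).
Holding black-clearance and blue-pass grants K13 (Rule 5).
Holding black-key and K13 grants black-token (Rule 2).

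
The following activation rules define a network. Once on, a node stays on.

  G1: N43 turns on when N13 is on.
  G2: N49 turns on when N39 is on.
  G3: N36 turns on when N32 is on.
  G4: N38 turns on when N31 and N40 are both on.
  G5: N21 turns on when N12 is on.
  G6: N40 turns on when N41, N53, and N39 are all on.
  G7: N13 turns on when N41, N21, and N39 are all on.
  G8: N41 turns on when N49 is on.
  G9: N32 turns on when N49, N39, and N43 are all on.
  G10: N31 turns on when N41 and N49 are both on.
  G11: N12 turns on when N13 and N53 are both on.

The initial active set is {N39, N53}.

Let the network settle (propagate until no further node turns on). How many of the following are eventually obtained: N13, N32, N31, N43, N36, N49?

2

N39 is on, so N49 turns on (G2).
N49 is on, so N41 turns on (G8).
N41 and N49 are on, so N31 turns on (G10).
N13 would need N41, N21, and N39 (G7), but N21 never turns on.
N32 would need N49, N39, and N43 (G9), but N43 never turns on.
N31: reached.
N43 would need N13 (G1), but N13 never turns on.
N36 would need N32 (G3), but N32 never turns on.
N49: reached.
Reached: N31 and N49 — 2 of the 6.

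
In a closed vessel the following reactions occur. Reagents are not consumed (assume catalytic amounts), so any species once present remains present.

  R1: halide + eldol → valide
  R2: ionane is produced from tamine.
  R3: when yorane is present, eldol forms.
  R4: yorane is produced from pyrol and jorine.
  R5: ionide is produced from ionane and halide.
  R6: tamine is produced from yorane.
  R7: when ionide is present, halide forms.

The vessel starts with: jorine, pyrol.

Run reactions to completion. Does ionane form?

Yes

pyrol and jorine present → yorane forms (R4).
yorane present → tamine forms (R6).
tamine present → ionane forms (R2).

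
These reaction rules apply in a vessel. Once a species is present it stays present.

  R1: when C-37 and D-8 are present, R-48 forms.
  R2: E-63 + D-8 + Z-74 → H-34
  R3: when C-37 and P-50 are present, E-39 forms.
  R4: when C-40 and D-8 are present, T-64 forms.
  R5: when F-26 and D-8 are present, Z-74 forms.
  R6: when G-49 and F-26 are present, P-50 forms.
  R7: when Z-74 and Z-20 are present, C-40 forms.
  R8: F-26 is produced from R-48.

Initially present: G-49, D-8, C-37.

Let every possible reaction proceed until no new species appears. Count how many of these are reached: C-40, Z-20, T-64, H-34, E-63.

C-40 would need Z-74 and Z-20 (R7), but Z-20 never forms.
No rule produces Z-20, and it is not given.
T-64 would need C-40 and D-8 (R4), but C-40 never forms.
H-34 would need E-63, D-8, and Z-74 (R2), but E-63 never forms.
No rule produces E-63, and it is not given.
None of the 5 are reached.

0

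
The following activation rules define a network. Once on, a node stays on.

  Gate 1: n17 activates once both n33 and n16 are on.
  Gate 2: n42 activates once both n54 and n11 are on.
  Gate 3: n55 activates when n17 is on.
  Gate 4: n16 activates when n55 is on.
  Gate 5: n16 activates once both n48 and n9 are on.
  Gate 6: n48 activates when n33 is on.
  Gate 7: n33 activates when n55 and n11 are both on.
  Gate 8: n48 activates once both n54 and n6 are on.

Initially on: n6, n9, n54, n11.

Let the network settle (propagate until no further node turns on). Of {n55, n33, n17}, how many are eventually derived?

0

n55 would need n17 (Gate 3), but n17 never turns on.
n33 would need n55 and n11 (Gate 7), but n55 never turns on.
n17 would need n33 and n16 (Gate 1), but n33 never turns on.
None of the 3 are reached.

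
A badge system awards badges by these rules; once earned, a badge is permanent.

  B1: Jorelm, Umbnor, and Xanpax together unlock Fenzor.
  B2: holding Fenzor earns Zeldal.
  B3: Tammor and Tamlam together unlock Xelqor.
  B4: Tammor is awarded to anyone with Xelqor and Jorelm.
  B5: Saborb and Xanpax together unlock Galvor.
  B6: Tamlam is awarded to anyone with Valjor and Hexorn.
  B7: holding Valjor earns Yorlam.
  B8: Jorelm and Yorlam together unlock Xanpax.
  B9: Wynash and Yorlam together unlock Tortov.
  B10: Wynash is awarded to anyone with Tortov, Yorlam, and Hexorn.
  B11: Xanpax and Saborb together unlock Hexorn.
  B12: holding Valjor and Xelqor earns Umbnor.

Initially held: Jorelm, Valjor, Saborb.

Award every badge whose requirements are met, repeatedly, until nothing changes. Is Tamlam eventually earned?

Yes

With Valjor, Yorlam is earned (B7).
With Jorelm and Yorlam, Xanpax is earned (B8).
With Xanpax and Saborb, Hexorn is earned (B11).
With Valjor and Hexorn, Tamlam is earned (B6).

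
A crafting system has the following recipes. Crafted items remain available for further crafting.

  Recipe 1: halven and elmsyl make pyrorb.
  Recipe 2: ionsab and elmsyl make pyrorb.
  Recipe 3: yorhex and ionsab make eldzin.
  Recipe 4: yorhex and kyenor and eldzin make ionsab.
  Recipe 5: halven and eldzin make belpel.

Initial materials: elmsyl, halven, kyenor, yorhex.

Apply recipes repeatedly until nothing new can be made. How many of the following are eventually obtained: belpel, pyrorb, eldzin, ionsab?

1

Using Recipe 1, halven and elmsyl make pyrorb.
belpel would need halven and eldzin (Recipe 5), but eldzin is never obtained.
pyrorb: reached.
eldzin would need yorhex and ionsab (Recipe 3), but ionsab is never obtained.
ionsab would need yorhex, kyenor, and eldzin (Recipe 4), but eldzin is never obtained.
Reached: pyrorb — 1 of the 4.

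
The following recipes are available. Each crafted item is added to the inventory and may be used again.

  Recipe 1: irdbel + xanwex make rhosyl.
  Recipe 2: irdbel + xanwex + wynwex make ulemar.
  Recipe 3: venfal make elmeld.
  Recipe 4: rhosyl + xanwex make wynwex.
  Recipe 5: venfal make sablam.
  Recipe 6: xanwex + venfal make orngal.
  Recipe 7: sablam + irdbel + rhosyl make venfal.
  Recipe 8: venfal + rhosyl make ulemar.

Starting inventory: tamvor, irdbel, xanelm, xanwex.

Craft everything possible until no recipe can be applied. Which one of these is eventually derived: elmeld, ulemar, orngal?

ulemar

Using Recipe 1, irdbel and xanwex make rhosyl.
Using Recipe 4, rhosyl and xanwex make wynwex.
Using Recipe 2, irdbel, xanwex, and wynwex make ulemar.
elmeld would need venfal (Recipe 3), but venfal is never obtained. orngal would need xanwex and venfal (Recipe 6), but venfal is never obtained.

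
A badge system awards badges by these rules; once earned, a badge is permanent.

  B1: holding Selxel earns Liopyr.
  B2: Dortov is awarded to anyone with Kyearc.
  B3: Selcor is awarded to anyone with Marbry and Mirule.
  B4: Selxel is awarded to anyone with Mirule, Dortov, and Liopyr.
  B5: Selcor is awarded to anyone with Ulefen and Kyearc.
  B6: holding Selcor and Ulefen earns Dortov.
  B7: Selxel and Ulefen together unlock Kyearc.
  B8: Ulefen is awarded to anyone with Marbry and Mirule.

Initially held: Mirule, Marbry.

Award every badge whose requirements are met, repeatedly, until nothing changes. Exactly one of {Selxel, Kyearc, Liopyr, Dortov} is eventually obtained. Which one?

Dortov

With Marbry and Mirule, Selcor is earned (B3).
With Marbry and Mirule, Ulefen is earned (B8).
With Selcor and Ulefen, Dortov is earned (B6).
Kyearc would need Selxel and Ulefen (B7), but Selxel is never earned. Liopyr would need Selxel (B1), but Selxel is never earned. Selxel would need Mirule, Dortov, and Liopyr (B4), but Liopyr is never earned.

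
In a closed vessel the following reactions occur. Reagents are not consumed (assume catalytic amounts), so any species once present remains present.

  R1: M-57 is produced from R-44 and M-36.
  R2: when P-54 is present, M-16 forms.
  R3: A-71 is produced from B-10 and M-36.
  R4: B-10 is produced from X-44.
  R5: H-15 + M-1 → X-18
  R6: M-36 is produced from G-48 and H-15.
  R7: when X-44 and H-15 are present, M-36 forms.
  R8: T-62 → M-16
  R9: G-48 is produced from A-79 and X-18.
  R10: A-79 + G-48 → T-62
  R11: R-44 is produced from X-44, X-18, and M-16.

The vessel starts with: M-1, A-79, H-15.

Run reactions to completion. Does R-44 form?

No

R-44 would need X-44, X-18, and M-16 (R11), but X-44 never forms.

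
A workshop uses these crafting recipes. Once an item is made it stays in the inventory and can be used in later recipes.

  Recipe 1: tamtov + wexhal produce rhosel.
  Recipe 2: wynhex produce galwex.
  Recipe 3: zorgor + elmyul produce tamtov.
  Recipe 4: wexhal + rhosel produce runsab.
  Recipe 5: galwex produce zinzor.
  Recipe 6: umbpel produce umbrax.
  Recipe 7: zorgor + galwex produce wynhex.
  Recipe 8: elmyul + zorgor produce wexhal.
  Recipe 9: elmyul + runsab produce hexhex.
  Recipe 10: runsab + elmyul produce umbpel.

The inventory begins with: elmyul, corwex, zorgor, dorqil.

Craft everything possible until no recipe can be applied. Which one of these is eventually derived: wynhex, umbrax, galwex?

elmyul + zorgor → wexhal (Recipe 8).
Using Recipe 3, zorgor and elmyul make tamtov.
tamtov + wexhal → rhosel (Recipe 1).
wexhal + rhosel → runsab (Recipe 4).
runsab + elmyul → umbpel (Recipe 10).
Using Recipe 6, umbpel makes umbrax.
wynhex would need zorgor and galwex (Recipe 7), but galwex is never obtained. galwex would need wynhex (Recipe 2), but wynhex is never obtained.

umbrax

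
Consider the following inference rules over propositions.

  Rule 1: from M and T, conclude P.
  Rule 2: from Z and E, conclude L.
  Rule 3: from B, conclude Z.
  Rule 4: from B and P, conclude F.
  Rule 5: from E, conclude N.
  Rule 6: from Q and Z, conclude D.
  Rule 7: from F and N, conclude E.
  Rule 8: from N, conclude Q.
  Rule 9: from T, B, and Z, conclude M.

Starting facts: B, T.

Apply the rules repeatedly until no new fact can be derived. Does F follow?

B holds, so Z follows (Rule 3).
T, B, and Z hold, so M follows (Rule 9).
From M and T, Rule 1 gives P.
B and P hold, so F follows (Rule 4).

Yes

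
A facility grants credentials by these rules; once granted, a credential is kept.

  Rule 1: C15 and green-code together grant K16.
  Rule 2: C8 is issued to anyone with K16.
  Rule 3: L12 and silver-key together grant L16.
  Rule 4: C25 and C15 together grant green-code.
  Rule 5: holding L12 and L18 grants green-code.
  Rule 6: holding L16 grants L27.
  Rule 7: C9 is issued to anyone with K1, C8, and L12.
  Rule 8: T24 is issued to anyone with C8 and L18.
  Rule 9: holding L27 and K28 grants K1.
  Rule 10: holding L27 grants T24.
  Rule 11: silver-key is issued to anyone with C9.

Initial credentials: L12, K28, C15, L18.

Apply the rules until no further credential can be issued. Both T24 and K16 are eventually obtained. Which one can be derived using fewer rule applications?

K16

K16: Holding L12 and L18 grants green-code (Rule 5). Holding C15 and green-code grants K16 (Rule 1). [2 rule applications]
T24: Holding L12 and L18 grants green-code (Rule 5). Holding C15 and green-code grants K16 (Rule 1). Holding K16 grants C8 (Rule 2). Holding C8 and L18 grants T24 (Rule 8). [4 rule applications]
K16 needs fewer.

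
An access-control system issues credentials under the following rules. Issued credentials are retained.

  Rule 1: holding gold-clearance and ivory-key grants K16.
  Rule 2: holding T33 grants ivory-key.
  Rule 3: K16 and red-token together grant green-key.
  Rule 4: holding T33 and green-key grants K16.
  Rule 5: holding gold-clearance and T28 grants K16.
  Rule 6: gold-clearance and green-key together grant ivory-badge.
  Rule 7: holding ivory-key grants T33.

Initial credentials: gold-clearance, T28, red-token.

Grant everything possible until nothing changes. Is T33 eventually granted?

No

T33 would need ivory-key (Rule 7), but ivory-key is never granted.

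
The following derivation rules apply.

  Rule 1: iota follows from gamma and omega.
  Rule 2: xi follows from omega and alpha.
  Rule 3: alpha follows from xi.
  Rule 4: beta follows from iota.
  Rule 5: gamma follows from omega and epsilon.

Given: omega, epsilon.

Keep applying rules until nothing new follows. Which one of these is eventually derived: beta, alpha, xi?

beta

omega and epsilon hold, so gamma follows (Rule 5).
gamma and omega hold, so iota follows (Rule 1).
iota holds, so beta follows (Rule 4).
alpha would need xi (Rule 3), but xi is never established. xi would need omega and alpha (Rule 2), but alpha is never established.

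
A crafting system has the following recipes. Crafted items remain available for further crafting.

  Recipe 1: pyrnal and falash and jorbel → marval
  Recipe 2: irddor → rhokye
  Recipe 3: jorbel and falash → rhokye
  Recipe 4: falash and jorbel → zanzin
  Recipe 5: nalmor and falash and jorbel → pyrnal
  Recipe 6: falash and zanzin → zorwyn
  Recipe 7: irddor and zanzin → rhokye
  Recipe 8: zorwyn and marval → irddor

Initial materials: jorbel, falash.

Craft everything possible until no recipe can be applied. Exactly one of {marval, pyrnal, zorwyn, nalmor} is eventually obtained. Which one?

zorwyn

falash and jorbel → zanzin (Recipe 4).
falash and zanzin → zorwyn (Recipe 6).
No rule produces nalmor, and it is not given. marval would need pyrnal, falash, and jorbel (Recipe 1), but pyrnal is never obtained. pyrnal would need nalmor, falash, and jorbel (Recipe 5), but nalmor is never obtained.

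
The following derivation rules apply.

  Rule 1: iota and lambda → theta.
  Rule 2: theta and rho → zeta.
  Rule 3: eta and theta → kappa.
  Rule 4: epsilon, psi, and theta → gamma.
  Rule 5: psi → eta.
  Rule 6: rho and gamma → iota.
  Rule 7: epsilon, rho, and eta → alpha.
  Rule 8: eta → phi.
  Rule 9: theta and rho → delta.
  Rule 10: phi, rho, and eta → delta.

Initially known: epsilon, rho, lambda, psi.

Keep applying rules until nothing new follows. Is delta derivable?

psi holds, so eta follows (Rule 5).
eta holds, so phi follows (Rule 8).
From phi, rho, and eta, Rule 10 gives delta.

Yes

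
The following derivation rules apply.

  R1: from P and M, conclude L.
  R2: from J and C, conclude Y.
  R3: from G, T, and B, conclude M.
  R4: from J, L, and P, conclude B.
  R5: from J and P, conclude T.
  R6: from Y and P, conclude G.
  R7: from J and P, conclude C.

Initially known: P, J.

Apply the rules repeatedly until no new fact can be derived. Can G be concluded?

J and P hold, so C follows (R7).
From J and C, R2 gives Y.
From Y and P, R6 gives G.

Yes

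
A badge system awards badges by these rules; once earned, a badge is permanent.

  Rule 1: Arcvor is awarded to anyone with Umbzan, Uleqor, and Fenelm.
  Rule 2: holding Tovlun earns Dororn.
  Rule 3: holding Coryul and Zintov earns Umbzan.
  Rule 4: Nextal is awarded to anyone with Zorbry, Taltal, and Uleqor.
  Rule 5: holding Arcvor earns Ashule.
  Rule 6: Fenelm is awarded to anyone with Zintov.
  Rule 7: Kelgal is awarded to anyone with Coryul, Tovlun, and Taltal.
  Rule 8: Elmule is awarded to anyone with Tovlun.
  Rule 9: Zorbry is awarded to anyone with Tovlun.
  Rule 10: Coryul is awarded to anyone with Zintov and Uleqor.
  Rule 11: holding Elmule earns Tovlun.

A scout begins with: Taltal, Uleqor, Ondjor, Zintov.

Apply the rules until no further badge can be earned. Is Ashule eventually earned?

Yes

With Zintov and Uleqor, Coryul is earned (Rule 10).
With Zintov, Fenelm is earned (Rule 6).
With Coryul and Zintov, Umbzan is earned (Rule 3).
With Umbzan, Uleqor, and Fenelm, Arcvor is earned (Rule 1).
With Arcvor, Ashule is earned (Rule 5).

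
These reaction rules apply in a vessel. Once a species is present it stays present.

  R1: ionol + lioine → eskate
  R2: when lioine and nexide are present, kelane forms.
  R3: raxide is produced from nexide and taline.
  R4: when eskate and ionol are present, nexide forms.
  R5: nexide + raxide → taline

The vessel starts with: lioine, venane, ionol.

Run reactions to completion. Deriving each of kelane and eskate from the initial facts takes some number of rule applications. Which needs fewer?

eskate: ionol and lioine present → eskate forms (R1). [1 rule application]
kelane: ionol and lioine present → eskate forms (R1). eskate and ionol present → nexide forms (R4). lioine and nexide present → kelane forms (R2). [3 rule applications]
eskate needs fewer.

eskate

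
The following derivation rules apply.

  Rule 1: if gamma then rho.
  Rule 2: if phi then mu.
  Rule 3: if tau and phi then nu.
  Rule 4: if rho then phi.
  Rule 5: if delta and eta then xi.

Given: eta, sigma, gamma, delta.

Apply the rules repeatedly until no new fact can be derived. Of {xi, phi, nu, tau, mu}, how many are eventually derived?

3

delta and eta hold, so xi follows (Rule 5).
gamma holds, so rho follows (Rule 1).
From rho, Rule 4 gives phi.
phi holds, so mu follows (Rule 2).
xi: reached.
phi: reached.
nu would need tau and phi (Rule 3), but tau is never established.
No rule produces tau, and it is not given.
mu: reached.
Reached: xi, phi, and mu — 3 of the 5.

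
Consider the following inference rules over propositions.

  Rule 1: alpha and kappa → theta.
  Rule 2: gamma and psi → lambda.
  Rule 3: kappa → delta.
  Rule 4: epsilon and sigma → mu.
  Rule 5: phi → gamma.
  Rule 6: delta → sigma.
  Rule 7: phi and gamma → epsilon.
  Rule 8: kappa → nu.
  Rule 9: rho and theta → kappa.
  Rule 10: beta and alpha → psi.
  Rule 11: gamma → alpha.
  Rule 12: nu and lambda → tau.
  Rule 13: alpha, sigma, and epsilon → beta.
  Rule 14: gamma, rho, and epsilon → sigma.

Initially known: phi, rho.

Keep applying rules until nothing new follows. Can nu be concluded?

nu would need kappa (Rule 8), but kappa is never established.

No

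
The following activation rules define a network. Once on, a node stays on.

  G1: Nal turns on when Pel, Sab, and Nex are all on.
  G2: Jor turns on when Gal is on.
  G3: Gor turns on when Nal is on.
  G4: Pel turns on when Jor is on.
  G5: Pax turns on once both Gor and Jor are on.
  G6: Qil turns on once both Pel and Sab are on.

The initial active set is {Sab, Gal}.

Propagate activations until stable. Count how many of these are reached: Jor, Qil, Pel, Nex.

G2: Gal on → Jor on.
Jor is on, so Pel turns on (G4).
Pel and Sab are on, so Qil turns on (G6).
Jor: reached.
Qil: reached.
Pel: reached.
No rule produces Nex, and it is not given.
Reached: Jor, Qil, and Pel — 3 of the 4.

3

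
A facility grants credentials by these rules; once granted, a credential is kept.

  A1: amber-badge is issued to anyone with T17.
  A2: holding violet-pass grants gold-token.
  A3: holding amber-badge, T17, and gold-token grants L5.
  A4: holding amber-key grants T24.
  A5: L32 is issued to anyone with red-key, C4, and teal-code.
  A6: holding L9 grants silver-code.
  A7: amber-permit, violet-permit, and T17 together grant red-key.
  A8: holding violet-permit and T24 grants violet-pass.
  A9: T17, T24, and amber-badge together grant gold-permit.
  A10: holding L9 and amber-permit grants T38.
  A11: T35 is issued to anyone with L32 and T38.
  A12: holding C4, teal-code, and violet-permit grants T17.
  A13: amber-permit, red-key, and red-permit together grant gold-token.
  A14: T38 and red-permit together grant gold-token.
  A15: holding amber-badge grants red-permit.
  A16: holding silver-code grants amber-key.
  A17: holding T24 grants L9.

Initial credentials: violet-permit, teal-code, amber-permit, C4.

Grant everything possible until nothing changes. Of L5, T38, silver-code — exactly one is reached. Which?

Holding C4, teal-code, and violet-permit grants T17 (A12).
Holding amber-permit, violet-permit, and T17 grants red-key (A7).
Holding T17 grants amber-badge (A1).
Holding amber-badge grants red-permit (A15).
Holding amber-permit, red-key, and red-permit grants gold-token (A13).
Holding amber-badge, T17, and gold-token grants L5 (A3).
silver-code would need L9 (A6), but L9 is never granted. T38 would need L9 and amber-permit (A10), but L9 is never granted.

L5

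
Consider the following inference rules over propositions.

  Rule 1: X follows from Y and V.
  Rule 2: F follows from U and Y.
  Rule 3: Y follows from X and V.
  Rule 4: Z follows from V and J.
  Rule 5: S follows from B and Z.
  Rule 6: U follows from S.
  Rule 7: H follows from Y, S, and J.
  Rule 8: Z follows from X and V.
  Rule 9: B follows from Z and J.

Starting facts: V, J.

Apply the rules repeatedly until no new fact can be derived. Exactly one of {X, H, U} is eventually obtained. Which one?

V and J hold, so Z follows (Rule 4).
Z and J hold, so B follows (Rule 9).
From B and Z, Rule 5 gives S.
From S, Rule 6 gives U.
H would need Y, S, and J (Rule 7), but Y is never established. X would need Y and V (Rule 1), but Y is never established.

U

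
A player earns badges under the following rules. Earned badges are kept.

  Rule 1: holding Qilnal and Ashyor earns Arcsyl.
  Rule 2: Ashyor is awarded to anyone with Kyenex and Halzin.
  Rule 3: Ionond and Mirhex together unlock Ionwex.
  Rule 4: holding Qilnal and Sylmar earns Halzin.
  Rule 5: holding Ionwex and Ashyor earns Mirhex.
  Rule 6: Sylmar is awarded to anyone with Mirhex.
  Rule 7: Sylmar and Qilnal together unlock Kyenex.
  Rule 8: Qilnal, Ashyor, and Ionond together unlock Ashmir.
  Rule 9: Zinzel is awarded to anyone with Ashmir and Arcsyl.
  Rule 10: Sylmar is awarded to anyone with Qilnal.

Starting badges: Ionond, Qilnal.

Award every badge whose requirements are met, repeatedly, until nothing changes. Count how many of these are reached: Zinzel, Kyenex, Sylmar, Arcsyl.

4

With Qilnal, Sylmar is earned (Rule 10).
With Sylmar and Qilnal, Kyenex is earned (Rule 7).
With Qilnal and Sylmar, Halzin is earned (Rule 4).
With Kyenex and Halzin, Ashyor is earned (Rule 2).
With Qilnal and Ashyor, Arcsyl is earned (Rule 1).
With Qilnal, Ashyor, and Ionond, Ashmir is earned (Rule 8).
With Ashmir and Arcsyl, Zinzel is earned (Rule 9).
Zinzel: reached.
Kyenex: reached.
Sylmar: reached.
Arcsyl: reached.
All 4 are reached.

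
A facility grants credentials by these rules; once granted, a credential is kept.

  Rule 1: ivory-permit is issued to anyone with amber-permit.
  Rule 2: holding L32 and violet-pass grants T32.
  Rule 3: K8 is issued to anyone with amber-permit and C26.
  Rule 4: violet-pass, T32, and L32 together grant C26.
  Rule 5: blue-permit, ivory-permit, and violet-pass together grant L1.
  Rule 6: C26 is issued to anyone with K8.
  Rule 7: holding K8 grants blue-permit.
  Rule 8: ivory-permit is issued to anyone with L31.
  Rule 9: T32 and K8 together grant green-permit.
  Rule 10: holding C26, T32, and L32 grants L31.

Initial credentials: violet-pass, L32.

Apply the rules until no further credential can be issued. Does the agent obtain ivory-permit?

Yes

Holding L32 and violet-pass grants T32 (Rule 2).
Holding violet-pass, T32, and L32 grants C26 (Rule 4).
Holding C26, T32, and L32 grants L31 (Rule 10).
Holding L31 grants ivory-permit (Rule 8).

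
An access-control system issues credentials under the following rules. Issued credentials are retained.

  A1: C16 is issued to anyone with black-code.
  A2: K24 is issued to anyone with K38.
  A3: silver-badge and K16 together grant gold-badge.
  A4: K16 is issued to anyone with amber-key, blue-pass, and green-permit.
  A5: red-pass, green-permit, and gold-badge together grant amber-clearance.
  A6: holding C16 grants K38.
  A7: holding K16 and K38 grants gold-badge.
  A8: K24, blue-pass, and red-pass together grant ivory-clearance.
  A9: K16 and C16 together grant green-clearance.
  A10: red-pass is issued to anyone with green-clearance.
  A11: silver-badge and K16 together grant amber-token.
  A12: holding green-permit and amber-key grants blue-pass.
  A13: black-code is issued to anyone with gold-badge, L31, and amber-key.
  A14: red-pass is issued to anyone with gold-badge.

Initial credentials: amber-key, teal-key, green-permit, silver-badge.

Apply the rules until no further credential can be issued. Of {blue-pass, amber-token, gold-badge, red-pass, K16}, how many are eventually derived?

5

Holding green-permit and amber-key grants blue-pass (A12).
Holding amber-key, blue-pass, and green-permit grants K16 (A4).
Holding silver-badge and K16 grants amber-token (A11).
Holding silver-badge and K16 grants gold-badge (A3).
Holding gold-badge grants red-pass (A14).
blue-pass: reached.
amber-token: reached.
gold-badge: reached.
red-pass: reached.
K16: reached.
All 5 are reached.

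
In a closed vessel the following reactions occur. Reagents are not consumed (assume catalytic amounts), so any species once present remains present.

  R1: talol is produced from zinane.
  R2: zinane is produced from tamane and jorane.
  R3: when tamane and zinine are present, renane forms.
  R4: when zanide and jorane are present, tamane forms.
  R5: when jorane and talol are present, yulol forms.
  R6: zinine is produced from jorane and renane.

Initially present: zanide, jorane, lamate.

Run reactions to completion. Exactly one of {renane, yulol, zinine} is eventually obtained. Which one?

yulol

zanide and jorane present → tamane forms (R4).
tamane and jorane present → zinane forms (R2).
zinane present → talol forms (R1).
jorane and talol present → yulol forms (R5).
zinine would need jorane and renane (R6), but renane never forms. renane would need tamane and zinine (R3), but zinine never forms.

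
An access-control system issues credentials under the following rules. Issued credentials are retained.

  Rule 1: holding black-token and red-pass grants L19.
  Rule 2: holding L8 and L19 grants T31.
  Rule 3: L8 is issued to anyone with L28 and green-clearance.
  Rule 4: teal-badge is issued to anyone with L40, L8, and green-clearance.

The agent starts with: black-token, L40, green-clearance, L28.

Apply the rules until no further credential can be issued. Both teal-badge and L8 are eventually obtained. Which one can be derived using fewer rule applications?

L8

L8: Holding L28 and green-clearance grants L8 (Rule 3). [1 rule application]
teal-badge: Holding L28 and green-clearance grants L8 (Rule 3). Holding L40, L8, and green-clearance grants teal-badge (Rule 4). [2 rule applications]
L8 needs fewer.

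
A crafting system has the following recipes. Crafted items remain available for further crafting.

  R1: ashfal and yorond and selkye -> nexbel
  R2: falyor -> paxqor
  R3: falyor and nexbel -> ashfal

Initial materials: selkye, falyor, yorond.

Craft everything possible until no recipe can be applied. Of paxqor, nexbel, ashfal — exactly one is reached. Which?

Using R2, falyor makes paxqor.
ashfal would need falyor and nexbel (R3), but nexbel is never obtained. nexbel would need ashfal, yorond, and selkye (R1), but ashfal is never obtained.

paxqor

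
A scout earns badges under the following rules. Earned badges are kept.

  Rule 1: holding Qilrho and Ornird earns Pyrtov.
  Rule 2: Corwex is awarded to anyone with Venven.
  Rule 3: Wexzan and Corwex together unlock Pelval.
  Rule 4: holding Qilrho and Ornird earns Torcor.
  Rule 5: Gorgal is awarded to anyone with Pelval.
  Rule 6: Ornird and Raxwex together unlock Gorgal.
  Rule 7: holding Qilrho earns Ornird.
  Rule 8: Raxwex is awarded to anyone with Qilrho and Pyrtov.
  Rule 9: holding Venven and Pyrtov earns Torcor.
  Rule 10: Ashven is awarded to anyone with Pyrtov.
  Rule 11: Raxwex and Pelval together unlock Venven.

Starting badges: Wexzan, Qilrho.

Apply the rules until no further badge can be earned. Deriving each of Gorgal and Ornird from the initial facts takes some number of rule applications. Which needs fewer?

Ornird

Ornird: With Qilrho, Ornird is earned (Rule 7). [1 rule application]
Gorgal: With Qilrho, Ornird is earned (Rule 7). With Qilrho and Ornird, Pyrtov is earned (Rule 1). With Qilrho and Pyrtov, Raxwex is earned (Rule 8). With Ornird and Raxwex, Gorgal is earned (Rule 6). [4 rule applications]
Ornird needs fewer.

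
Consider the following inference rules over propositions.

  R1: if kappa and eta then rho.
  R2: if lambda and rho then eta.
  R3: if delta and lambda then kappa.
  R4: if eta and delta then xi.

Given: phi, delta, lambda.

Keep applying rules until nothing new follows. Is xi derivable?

No

xi would need eta and delta (R4), but eta is never established.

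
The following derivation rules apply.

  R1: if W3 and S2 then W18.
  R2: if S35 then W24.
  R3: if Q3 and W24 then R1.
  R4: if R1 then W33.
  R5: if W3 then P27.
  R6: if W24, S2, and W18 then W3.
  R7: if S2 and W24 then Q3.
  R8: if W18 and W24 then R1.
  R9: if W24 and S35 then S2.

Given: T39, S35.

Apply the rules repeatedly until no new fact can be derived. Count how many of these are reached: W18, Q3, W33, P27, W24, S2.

4

S35 holds, so W24 follows (R2).
W24 and S35 hold, so S2 follows (R9).
From S2 and W24, R7 gives Q3.
From Q3 and W24, R3 gives R1.
R1 holds, so W33 follows (R4).
W18 would need W3 and S2 (R1), but W3 is never established.
Q3: reached.
W33: reached.
P27 would need W3 (R5), but W3 is never established.
W24: reached.
S2: reached.
Reached: Q3, W33, W24, and S2 — 4 of the 6.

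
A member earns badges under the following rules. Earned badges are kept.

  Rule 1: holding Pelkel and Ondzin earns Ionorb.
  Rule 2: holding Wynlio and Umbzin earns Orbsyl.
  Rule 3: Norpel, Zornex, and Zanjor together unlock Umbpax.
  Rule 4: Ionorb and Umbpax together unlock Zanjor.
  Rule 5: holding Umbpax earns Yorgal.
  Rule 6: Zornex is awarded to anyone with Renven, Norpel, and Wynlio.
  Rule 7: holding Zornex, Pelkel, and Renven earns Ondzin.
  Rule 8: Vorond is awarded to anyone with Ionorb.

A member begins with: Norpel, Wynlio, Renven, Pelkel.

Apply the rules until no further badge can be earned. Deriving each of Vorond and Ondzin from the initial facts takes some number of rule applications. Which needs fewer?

Ondzin

Ondzin: With Renven, Norpel, and Wynlio, Zornex is earned (Rule 6). With Zornex, Pelkel, and Renven, Ondzin is earned (Rule 7). [2 rule applications]
Vorond: With Renven, Norpel, and Wynlio, Zornex is earned (Rule 6). With Zornex, Pelkel, and Renven, Ondzin is earned (Rule 7). With Pelkel and Ondzin, Ionorb is earned (Rule 1). With Ionorb, Vorond is earned (Rule 8). [4 rule applications]
Ondzin needs fewer.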